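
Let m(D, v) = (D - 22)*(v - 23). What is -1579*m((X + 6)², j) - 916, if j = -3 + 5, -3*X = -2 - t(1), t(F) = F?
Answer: 894377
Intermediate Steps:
X = 1 (X = -(-2 - 1*1)/3 = -(-2 - 1)/3 = -⅓*(-3) = 1)
j = 2
m(D, v) = (-23 + v)*(-22 + D) (m(D, v) = (-22 + D)*(-23 + v) = (-23 + v)*(-22 + D))
-1579*m((X + 6)², j) - 916 = -1579*(506 - 23*(1 + 6)² - 22*2 + (1 + 6)²*2) - 916 = -1579*(506 - 23*7² - 44 + 7²*2) - 916 = -1579*(506 - 23*49 - 44 + 49*2) - 916 = -1579*(506 - 1127 - 44 + 98) - 916 = -1579*(-567) - 916 = 895293 - 916 = 894377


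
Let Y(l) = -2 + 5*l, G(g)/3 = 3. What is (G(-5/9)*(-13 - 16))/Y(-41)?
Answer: 29/23 ≈ 1.2609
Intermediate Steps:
G(g) = 9 (G(g) = 3*3 = 9)
(G(-5/9)*(-13 - 16))/Y(-41) = (9*(-13 - 16))/(-2 + 5*(-41)) = (9*(-29))/(-2 - 205) = -261/(-207) = -261*(-1/207) = 29/23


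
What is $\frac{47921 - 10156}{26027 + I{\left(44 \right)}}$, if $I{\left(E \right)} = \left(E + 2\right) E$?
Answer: $\frac{37765}{28051} \approx 1.3463$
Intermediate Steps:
$I{\left(E \right)} = E \left(2 + E\right)$ ($I{\left(E \right)} = \left(2 + E\right) E = E \left(2 + E\right)$)
$\frac{47921 - 10156}{26027 + I{\left(44 \right)}} = \frac{47921 - 10156}{26027 + 44 \left(2 + 44\right)} = \frac{47921 + \left(-19816 + 9660\right)}{26027 + 44 \cdot 46} = \frac{47921 - 10156}{26027 + 2024} = \frac{37765}{28051}$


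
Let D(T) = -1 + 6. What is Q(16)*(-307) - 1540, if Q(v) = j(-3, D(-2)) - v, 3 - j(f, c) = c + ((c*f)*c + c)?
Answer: -17504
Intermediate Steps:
D(T) = 5
j(f, c) = 3 - 2*c - f*c² (j(f, c) = 3 - (c + ((c*f)*c + c)) = 3 - (c + (f*c² + c)) = 3 - (c + (c + f*c²)) = 3 - (2*c + f*c²) = 3 + (-2*c - f*c²) = 3 - 2*c - f*c²)
Q(v) = 68 - v (Q(v) = (3 - 2*5 - 1*(-3)*5²) - v = (3 - 10 - 1*(-3)*25) - v = (3 - 10 + 75) - v = 68 - v)
Q(16)*(-307) - 1540 = (68 - 1*16)*(-307) - 1540 = (68 - 16)*(-307) - 1540 = 52*(-307) - 1540 = -15964 - 1540 = -17504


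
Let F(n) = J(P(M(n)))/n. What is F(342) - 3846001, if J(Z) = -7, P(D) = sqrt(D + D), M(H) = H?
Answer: -1315332349/342 ≈ -3.8460e+6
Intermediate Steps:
P(D) = sqrt(2)*sqrt(D) (P(D) = sqrt(2*D) = sqrt(2)*sqrt(D))
F(n) = -7/n
F(342) - 3846001 = -7/342 - 3846001 = -1315332349/342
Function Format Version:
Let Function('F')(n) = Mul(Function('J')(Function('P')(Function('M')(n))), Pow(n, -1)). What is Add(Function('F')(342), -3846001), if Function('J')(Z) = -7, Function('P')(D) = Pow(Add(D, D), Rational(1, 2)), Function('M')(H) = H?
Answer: Rational(-1315332349, 342) ≈ -3.8460e+6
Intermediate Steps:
Function('P')(D) = Mul(Pow(2, Rational(1, 2)), Pow(D, Rational(1, 2))) (Function('P')(D) = Pow(Mul(2, D), Rational(1, 2)) = Mul(Pow(2, Rational(1, 2)), Pow(D, Rational(1, 2))))
Function('F')(n) = Mul(-7, Pow(n, -1))
Add(Function('F')(342), -3846001) = Add(Mul(-7, Pow(342, -1)), -3846001) = Add(Mul(-7, Rational(1, 342)), -3846001) = Add(Rational(-7, 342), -3846001) = Rational(-1315332349, 342)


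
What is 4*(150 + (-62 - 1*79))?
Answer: 36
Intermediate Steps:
4*(150 + (-62 - 1*79)) = 4*(150 + (-62 - 79)) = 4*(150 - 141) = 4*9 = 36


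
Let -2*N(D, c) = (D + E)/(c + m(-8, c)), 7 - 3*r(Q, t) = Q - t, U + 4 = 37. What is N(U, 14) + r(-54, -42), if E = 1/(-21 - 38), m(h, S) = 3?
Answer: 16138/3009 ≈ 5.3632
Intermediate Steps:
U = 33 (U = -4 + 37 = 33)
r(Q, t) = 7/3 - Q/3 + t/3 (r(Q, t) = 7/3 - (Q - t)/3 = 7/3 + (-Q/3 + t/3) = 7/3 - Q/3 + t/3)
E = -1/59 (E = 1/(-59) = -1/59 ≈ -0.016949)
N(D, c) = -(-1/59 + D)/(2*(3 + c)) (N(D, c) = -(D - 1/59)/(2*(c + 3)) = -(-1/59 + D)/(2*(3 + c)))
N(U, 14) + r(-54, -42) = (1 - 59*33)/(118*(3 + 14)) + (7/3 - ⅓*(-54) + (⅓)*(-42)) = (1/118)*(1 - 1947)/17 + (7/3 + 18 - 14) = (1/118)*(1/17)*(-1946) + 19/3 = -973/1003 + 19/3 = 16138/3009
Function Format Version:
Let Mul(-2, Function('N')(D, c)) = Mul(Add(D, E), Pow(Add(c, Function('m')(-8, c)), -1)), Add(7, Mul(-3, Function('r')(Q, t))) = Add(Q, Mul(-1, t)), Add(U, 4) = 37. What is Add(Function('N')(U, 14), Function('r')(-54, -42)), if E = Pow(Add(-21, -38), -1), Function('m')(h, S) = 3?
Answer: Rational(16138, 3009) ≈ 5.3632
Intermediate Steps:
U = 33 (U = Add(-4, 37) = 33)
Function('r')(Q, t) = Add(Rational(7, 3), Mul(Rational(-1, 3), Q), Mul(Rational(1, 3), t)) (Function('r')(Q, t) = Add(Rational(7, 3), Mul(Rational(-1, 3), Add(Q, Mul(-1, t)))) = Add(Rational(7, 3), Add(Mul(Rational(-1, 3), Q), Mul(Rational(1, 3), t))) = Add(Rational(7, 3), Mul(Rational(-1, 3), Q), Mul(Rational(1, 3), t)))
E = Rational(-1, 59) (E = Pow(-59, -1) = Rational(-1, 59) ≈ -0.016949)
Function('N')(D, c) = Mul(Rational(-1, 2), Pow(Add(3, c), -1), Add(Rational(-1, 59), D)) (Function('N')(D, c) = Mul(Rational(-1, 2), Mul(Add(D, Rational(-1, 59)), Pow(Add(c, 3), -1))) = Mul(Rational(-1, 2), Mul(Add(Rational(-1, 59), D), Pow(Add(3, c), -1))) = Mul(Rational(-1, 2), Mul(Pow(Add(3, c), -1), Add(Rational(-1, 59), D))) = Mul(Rational(-1, 2), Pow(Add(3, c), -1), Add(Rational(-1, 59), D)))
Add(Function('N')(U, 14), Function('r')(-54, -42)) = Add(Mul(Rational(1, 118), Pow(Add(3, 14), -1), Add(1, Mul(-59, 33))), Add(Rational(7, 3), Mul(Rational(-1, 3), -54), Mul(Rational(1, 3), -42))) = Add(Mul(Rational(1, 118), Pow(17, -1), Add(1, -1947)), Add(Rational(7, 3), 18, -14)) = Add(Mul(Rational(1, 118), Rational(1, 17), -1946), Rational(19, 3)) = Add(Rational(-973, 1003), Rational(19, 3)) = Rational(16138, 3009)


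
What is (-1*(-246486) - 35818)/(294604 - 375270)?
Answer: -105334/40333 ≈ -2.6116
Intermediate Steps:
(-1*(-246486) - 35818)/(294604 - 375270) = (246486 - 35818)/(-80666) = 210668*(-1/80666) = -105334/40333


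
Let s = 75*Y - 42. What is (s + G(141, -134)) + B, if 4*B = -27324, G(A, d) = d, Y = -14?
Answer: -8057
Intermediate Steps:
s = -1092 (s = 75*(-14) - 42 = -1050 - 42 = -1092)
B = -6831 (B = (¼)*(-27324) = -6831)
(s + G(141, -134)) + B = (-1092 - 134) - 6831 = -1226 - 6831 = -8057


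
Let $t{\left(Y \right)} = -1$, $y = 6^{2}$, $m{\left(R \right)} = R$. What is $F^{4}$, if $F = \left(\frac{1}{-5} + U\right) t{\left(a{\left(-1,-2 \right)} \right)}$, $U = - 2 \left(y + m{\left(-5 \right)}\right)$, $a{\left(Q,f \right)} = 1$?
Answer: $\frac{9354951841}{625} \approx 1.4968 \cdot 10^{7}$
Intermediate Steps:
$y = 36$
$U = -62$ ($U = - 2 \left(36 - 5\right) = \left(-2\right) 31 = -62$)
$F = \frac{311}{5}$ ($F = \left(\frac{1}{-5} - 62\right) \left(-1\right) = \left(- \frac{1}{5} - 62\right) \left(-1\right) = \left(- \frac{311}{5}\right) \left(-1\right) = \frac{311}{5} \approx 62.2$)
$F^{4} = \left(\frac{311}{5}\right)^{4} = \frac{9354951841}{625}$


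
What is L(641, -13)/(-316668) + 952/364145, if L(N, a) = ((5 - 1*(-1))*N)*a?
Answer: 3084664941/19218844810 ≈ 0.16050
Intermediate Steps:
L(N, a) = 6*N*a (L(N, a) = ((5 + 1)*N)*a = (6*N)*a = 6*N*a)
L(641, -13)/(-316668) + 952/364145 = (6*641*(-13))/(-316668) + 952/364145 = -49998*(-1/316668) + 952*(1/364145) = 8333/52778 + 952/364145 = 3084664941/19218844810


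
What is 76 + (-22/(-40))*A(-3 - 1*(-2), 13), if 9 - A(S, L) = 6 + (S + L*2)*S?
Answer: 457/5 ≈ 91.400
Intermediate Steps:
A(S, L) = 3 - S*(S + 2*L) (A(S, L) = 9 - (6 + (S + L*2)*S) = 9 - (6 + (S + 2*L)*S) = 9 - (6 + S*(S + 2*L)) = 9 + (-6 - S*(S + 2*L)) = 3 - S*(S + 2*L))
76 + (-22/(-40))*A(-3 - 1*(-2), 13) = 76 + (-22/(-40))*(3 - (-3 - 1*(-2))² - 2*13*(-3 - 1*(-2))) = 76 + (-22*(-1/40))*(3 - (-3 + 2)² - 2*13*(-3 + 2)) = 76 + 11*(3 - 1*(-1)² - 2*13*(-1))/20 = 76 + 11*(3 - 1*1 + 26)/20 = 76 + 11*(3 - 1 + 26)/20 = 76 + (11/20)*28 = 76 + 77/5 = 457/5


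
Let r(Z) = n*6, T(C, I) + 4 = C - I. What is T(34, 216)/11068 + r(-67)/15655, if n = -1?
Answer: -1489119/86634770 ≈ -0.017188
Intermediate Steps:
T(C, I) = -4 + C - I (T(C, I) = -4 + (C - I) = -4 + C - I)
r(Z) = -6 (r(Z) = -1*6 = -6)
T(34, 216)/11068 + r(-67)/15655 = (-4 + 34 - 1*216)/11068 - 6/15655 = (-4 + 34 - 216)*(1/11068) - 6*1/15655 = -186*1/11068 - 6/15655 = -93/5534 - 6/15655 = -1489119/86634770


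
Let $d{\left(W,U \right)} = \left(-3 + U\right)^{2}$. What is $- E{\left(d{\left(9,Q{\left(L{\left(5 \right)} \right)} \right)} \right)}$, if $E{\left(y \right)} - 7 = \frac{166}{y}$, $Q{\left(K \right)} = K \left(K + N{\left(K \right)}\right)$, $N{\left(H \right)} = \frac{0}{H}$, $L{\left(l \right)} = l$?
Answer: $- \frac{1777}{242} \approx -7.343$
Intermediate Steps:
$N{\left(H \right)} = 0$
$Q{\left(K \right)} = K^{2}$ ($Q{\left(K \right)} = K \left(K + 0\right) = K K = K^{2}$)
$E{\left(y \right)} = 7 + \frac{166}{y}$
$- E{\left(d{\left(9,Q{\left(L{\left(5 \right)} \right)} \right)} \right)} = - (7 + \frac{166}{\left(-3 + 5^{2}\right)^{2}}) = - (7 + \frac{166}{\left(-3 + 25\right)^{2}}) = - (7 + \frac{166}{22^{2}}) = - (7 + \frac{166}{484}) = - (7 + 166 \cdot \frac{1}{484}) = - (7 + \frac{83}{242}) = \left(-1\right) \frac{1777}{242} = - \frac{1777}{242}$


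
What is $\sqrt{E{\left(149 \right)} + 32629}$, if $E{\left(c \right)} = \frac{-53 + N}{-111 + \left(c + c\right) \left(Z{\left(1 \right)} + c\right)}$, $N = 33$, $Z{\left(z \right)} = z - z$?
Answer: $\frac{\sqrt{64008069602529}}{44291} \approx 180.64$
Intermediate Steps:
$Z{\left(z \right)} = 0$
$E{\left(c \right)} = - \frac{20}{-111 + 2 c^{2}}$ ($E{\left(c \right)} = \frac{-53 + 33}{-111 + \left(c + c\right) \left(0 + c\right)} = - \frac{20}{-111 + 2 c c} = - \frac{20}{-111 + 2 c^{2}}$)
$\sqrt{E{\left(149 \right)} + 32629} = \sqrt{- \frac{20}{-111 + 2 \cdot 149^{2}} + 32629} = \sqrt{- \frac{20}{-111 + 2 \cdot 22201} + 32629} = \sqrt{- \frac{20}{-111 + 44402} + 32629} = \sqrt{- \frac{20}{44291} + 32629} = \sqrt{\frac{1445171019}{44291}} = \frac{\sqrt{64008069602529}}{44291}$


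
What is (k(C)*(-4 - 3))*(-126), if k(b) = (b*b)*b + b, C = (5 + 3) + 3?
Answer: 1183644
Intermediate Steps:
C = 11 (C = 8 + 3 = 11)
k(b) = b + b³ (k(b) = b²*b + b = b³ + b = b + b³)
(k(C)*(-4 - 3))*(-126) = ((11 + 11³)*(-4 - 3))*(-126) = ((11 + 1331)*(-7))*(-126) = (1342*(-7))*(-126) = -9394*(-126) = 1183644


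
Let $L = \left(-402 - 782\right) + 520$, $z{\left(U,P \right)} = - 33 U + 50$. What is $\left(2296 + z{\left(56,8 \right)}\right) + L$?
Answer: $-166$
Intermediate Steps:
$z{\left(U,P \right)} = 50 - 33 U$
$L = -664$ ($L = -1184 + 520 = -664$)
$\left(2296 + z{\left(56,8 \right)}\right) + L = \left(2296 + \left(50 - 1848\right)\right) - 664 = \left(2296 - 1798\right) - 664 = 498 - 664 = -166$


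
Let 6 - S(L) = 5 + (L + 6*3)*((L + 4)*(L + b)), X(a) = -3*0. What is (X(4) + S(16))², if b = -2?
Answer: 90611361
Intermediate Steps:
X(a) = 0
S(L) = 1 - (-2 + L)*(4 + L)*(18 + L) (S(L) = 6 - (5 + (L + 6*3)*((L + 4)*(L - 2))) = 6 - (5 + (L + 18)*((4 + L)*(-2 + L))) = 6 - (5 + (18 + L)*((-2 + L)*(4 + L))) = 6 - (5 + (-2 + L)*(4 + L)*(18 + L)) = 6 + (-5 - (-2 + L)*(4 + L)*(18 + L)) = 1 - (-2 + L)*(4 + L)*(18 + L))
(X(4) + S(16))² = (0 + (145 - 1*16³ - 28*16 - 20*16²))² = (0 + (145 - 1*4096 - 448 - 20*256))² = (0 + (145 - 4096 - 448 - 5120))² = (0 - 9519)² = (-9519)² = 90611361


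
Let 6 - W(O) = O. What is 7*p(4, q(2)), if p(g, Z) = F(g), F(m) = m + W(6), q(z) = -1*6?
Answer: 28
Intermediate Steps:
q(z) = -6
W(O) = 6 - O
F(m) = m (F(m) = m + (6 - 1*6) = m + (6 - 6) = m + 0 = m)
p(g, Z) = g
7*p(4, q(2)) = 7*4 = 28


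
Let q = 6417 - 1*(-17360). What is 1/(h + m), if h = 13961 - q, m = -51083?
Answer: -1/60899 ≈ -1.6421e-5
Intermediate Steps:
q = 23777 (q = 6417 + 17360 = 23777)
h = -9816 (h = 13961 - 1*23777 = 13961 - 23777 = -9816)
1/(h + m) = 1/(-9816 - 51083) = 1/(-60899) = -1/60899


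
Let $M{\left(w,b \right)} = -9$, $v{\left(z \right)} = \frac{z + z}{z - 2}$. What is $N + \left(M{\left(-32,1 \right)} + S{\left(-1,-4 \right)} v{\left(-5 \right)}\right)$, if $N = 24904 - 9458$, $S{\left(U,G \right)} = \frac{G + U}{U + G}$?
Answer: $\frac{108069}{7} \approx 15438.0$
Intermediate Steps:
$v{\left(z \right)} = \frac{2 z}{-2 + z}$
$S{\left(U,G \right)} = 1$ ($S{\left(U,G \right)} = \frac{G + U}{G + U} = 1$)
$N = 15446$ ($N = 24904 - 9458 = 15446$)
$N + \left(M{\left(-32,1 \right)} + S{\left(-1,-4 \right)} v{\left(-5 \right)}\right) = 15446 - \left(9 - 2 \left(-5\right) \frac{1}{-2 - 5}\right) = 15446 - \left(9 - 2 \left(-5\right) \frac{1}{-7}\right) = 15446 - \left(9 - 2 \left(-5\right) \left(- \frac{1}{7}\right)\right) = 15446 + \left(-9 + 1 \cdot \frac{10}{7}\right) = 15446 + \left(-9 + \frac{10}{7}\right) = 15446 - \frac{53}{7} = \frac{108069}{7}$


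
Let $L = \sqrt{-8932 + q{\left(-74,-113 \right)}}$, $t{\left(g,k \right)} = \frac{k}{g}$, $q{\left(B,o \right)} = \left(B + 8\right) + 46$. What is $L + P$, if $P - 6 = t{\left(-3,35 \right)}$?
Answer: $- \frac{17}{3} + 2 i \sqrt{2238} \approx -5.6667 + 94.615 i$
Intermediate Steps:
$q{\left(B,o \right)} = 54 + B$ ($q{\left(B,o \right)} = \left(8 + B\right) + 46 = 54 + B$)
$P = - \frac{17}{3}$ ($P = 6 + \frac{35}{-3} = 6 + 35 \left(- \frac{1}{3}\right) = 6 - \frac{35}{3} = - \frac{17}{3} \approx -5.6667$)
$L = 2 i \sqrt{2238}$ ($L = \sqrt{-8932 + \left(54 - 74\right)} = \sqrt{-8932 - 20} = \sqrt{-8952} = 2 i \sqrt{2238} \approx 94.615 i$)
$L + P = 2 i \sqrt{2238} - \frac{17}{3} = - \frac{17}{3} + 2 i \sqrt{2238}$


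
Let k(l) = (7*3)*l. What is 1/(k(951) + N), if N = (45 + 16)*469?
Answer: 1/48580 ≈ 2.0585e-5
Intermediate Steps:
k(l) = 21*l
N = 28609 (N = 61*469 = 28609)
1/(k(951) + N) = 1/(21*951 + 28609) = 1/(19971 + 28609) = 1/48580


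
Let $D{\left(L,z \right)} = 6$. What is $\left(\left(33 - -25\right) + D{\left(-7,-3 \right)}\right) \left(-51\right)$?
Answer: $-3264$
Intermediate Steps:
$\left(\left(33 - -25\right) + D{\left(-7,-3 \right)}\right) \left(-51\right) = \left(\left(33 - -25\right) + 6\right) \left(-51\right) = \left(\left(33 + 25\right) + 6\right) \left(-51\right) = \left(58 + 6\right) \left(-51\right) = 64 \left(-51\right) = -3264$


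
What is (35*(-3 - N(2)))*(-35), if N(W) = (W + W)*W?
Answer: 13475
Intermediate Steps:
N(W) = 2*W² (N(W) = (2*W)*W = 2*W²)
(35*(-3 - N(2)))*(-35) = (35*(-3 - 2*2²))*(-35) = (35*(-3 - 2*4))*(-35) = (35*(-3 - 1*8))*(-35) = (35*(-3 - 8))*(-35) = (35*(-11))*(-35) = -385*(-35) = 13475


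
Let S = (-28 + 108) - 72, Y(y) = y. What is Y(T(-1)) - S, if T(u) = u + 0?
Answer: -9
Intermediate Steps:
T(u) = u
S = 8 (S = 80 - 72 = 8)
Y(T(-1)) - S = -1 - 1*8 = -1 - 8 = -9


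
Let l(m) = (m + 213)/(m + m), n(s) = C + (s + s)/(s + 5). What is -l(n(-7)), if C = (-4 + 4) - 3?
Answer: -217/8 ≈ -27.125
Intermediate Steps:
C = -3 (C = 0 - 3 = -3)
n(s) = -3 + 2*s/(5 + s) (n(s) = -3 + (s + s)/(s + 5) = -3 + (2*s)/(5 + s) = -3 + 2*s/(5 + s))
l(m) = (213 + m)/(2*m) (l(m) = (213 + m)/((2*m)) = (213 + m)*(1/(2*m)) = (213 + m)/(2*m))
-l(n(-7)) = -(213 + (-15 - 1*(-7))/(5 - 7))/(2*((-15 - 1*(-7))/(5 - 7))) = -(213 + (-15 + 7)/(-2))/(2*((-15 + 7)/(-2))) = -(213 - ½*(-8))/(2*((-½*(-8)))) = -(213 + 4)/(2*4) = -217/(2*4) = -1*217/8 = -217/8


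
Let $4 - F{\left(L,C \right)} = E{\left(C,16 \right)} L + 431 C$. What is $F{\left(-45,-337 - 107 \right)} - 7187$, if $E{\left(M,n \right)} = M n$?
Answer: $-135499$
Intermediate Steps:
$F{\left(L,C \right)} = 4 - 431 C - 16 C L$ ($F{\left(L,C \right)} = 4 - \left(C 16 L + 431 C\right) = 4 - \left(16 C L + 431 C\right) = 4 - \left(431 C + 16 C L\right) = 4 - 431 C - 16 C L$)
$F{\left(-45,-337 - 107 \right)} - 7187 = \left(4 - 431 \left(-337 - 107\right) - 16 \left(-337 - 107\right) \left(-45\right)\right) - 7187 = \left(4 - -191364 - \left(-7104\right) \left(-45\right)\right) - 7187 = \left(4 + 191364 - 319680\right) - 7187 = -128312 - 7187 = -135499$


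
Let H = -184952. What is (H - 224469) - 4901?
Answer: -414322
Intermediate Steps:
(H - 224469) - 4901 = (-184952 - 224469) - 4901 = -409421 - 4901 = -414322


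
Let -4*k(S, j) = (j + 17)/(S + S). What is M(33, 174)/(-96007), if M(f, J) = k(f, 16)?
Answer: 1/768056 ≈ 1.3020e-6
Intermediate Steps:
k(S, j) = -(17 + j)/(8*S) (k(S, j) = -(j + 17)/(4*(S + S)) = -(17 + j)/(4*(2*S)) = -(17 + j)*1/(2*S)/4 = -(17 + j)/(8*S))
M(f, J) = -33/(8*f) (M(f, J) = (-17 - 1*16)/(8*f) = (-17 - 16)/(8*f) = (⅛)*(-33)/f = -33/(8*f))
M(33, 174)/(-96007) = -33/8/33/(-96007) = -33/8*1/33*(-1/96007) = -⅛*(-1/96007) = 1/768056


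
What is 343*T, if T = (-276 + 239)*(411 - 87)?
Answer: -4111884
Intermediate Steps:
T = -11988 (T = -37*324 = -11988)
343*T = 343*(-11988) = -4111884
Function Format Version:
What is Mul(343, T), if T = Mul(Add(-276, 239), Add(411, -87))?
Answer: -4111884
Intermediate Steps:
T = -11988 (T = Mul(-37, 324) = -11988)
Mul(343, T) = Mul(343, -11988) = -4111884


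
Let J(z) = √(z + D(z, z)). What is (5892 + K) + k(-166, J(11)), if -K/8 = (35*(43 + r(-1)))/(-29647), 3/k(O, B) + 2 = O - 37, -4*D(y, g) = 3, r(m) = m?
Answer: 35811747279/6077635 ≈ 5892.4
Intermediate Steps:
D(y, g) = -¾ (D(y, g) = -¼*3 = -¾)
J(z) = √(-¾ + z) (J(z) = √(z - ¾) = √(-¾ + z))
k(O, B) = 3/(-39 + O) (k(O, B) = 3/(-2 + (O - 37)) = 3/(-2 + (-37 + O)) = 3/(-39 + O))
K = 11760/29647 (K = -8*35*(43 - 1)/(-29647) = -8*35*42*(-1)/29647 = -11760*(-1)/29647 = -8*(-1470/29647) = 11760/29647 ≈ 0.39667)
(5892 + K) + k(-166, J(11)) = (5892 + 11760/29647) + 3/(-39 - 166) = 174691884/29647 + 3/(-205) = 174691884/29647 + 3*(-1/205) = 174691884/29647 - 3/205 = 35811747279/6077635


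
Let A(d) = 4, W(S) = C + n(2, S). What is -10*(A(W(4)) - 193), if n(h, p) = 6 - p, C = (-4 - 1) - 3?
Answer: 1890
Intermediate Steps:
C = -8 (C = -5 - 3 = -8)
W(S) = -2 - S (W(S) = -8 + (6 - S) = -2 - S)
-10*(A(W(4)) - 193) = -10*(4 - 193) = -10*(-189) = 1890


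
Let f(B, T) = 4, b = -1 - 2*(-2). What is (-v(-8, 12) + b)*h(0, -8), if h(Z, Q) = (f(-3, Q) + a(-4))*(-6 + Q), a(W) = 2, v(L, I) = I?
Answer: 756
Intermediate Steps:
b = 3 (b = -1 + 4 = 3)
h(Z, Q) = -36 + 6*Q (h(Z, Q) = (4 + 2)*(-6 + Q) = 6*(-6 + Q) = -36 + 6*Q)
(-v(-8, 12) + b)*h(0, -8) = (-1*12 + 3)*(-36 + 6*(-8)) = (-12 + 3)*(-36 - 48) = -9*(-84) = 756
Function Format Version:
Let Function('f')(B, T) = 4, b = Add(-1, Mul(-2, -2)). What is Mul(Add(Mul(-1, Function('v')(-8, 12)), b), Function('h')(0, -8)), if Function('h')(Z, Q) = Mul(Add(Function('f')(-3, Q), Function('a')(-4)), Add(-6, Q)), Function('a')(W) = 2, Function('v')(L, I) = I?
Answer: 756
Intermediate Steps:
b = 3 (b = Add(-1, 4) = 3)
Function('h')(Z, Q) = Add(-36, Mul(6, Q)) (Function('h')(Z, Q) = Mul(Add(4, 2), Add(-6, Q)) = Mul(6, Add(-6, Q)) = Add(-36, Mul(6, Q)))
Mul(Add(Mul(-1, Function('v')(-8, 12)), b), Function('h')(0, -8)) = Mul(Add(Mul(-1, 12), 3), Add(-36, Mul(6, -8))) = Mul(Add(-12, 3), Add(-36, -48)) = Mul(-9, -84) = 756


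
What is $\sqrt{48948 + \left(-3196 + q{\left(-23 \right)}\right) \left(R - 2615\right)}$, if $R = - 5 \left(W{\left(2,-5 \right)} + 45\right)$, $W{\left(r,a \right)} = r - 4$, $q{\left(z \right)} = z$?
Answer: $\sqrt{9158718} \approx 3026.3$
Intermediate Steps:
$W{\left(r,a \right)} = -4 + r$
$R = -215$ ($R = - 5 \left(\left(-4 + 2\right) + 45\right) = - 5 \left(-2 + 45\right) = \left(-5\right) 43 = -215$)
$\sqrt{48948 + \left(-3196 + q{\left(-23 \right)}\right) \left(R - 2615\right)} = \sqrt{48948 + \left(-3196 - 23\right) \left(-215 - 2615\right)} = \sqrt{48948 - -9109770} = \sqrt{48948 + 9109770} = \sqrt{9158718}$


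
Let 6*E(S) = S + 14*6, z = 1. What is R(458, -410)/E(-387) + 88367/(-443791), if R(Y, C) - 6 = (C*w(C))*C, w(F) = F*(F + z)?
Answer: -25019772974248559/44822891 ≈ -5.5819e+8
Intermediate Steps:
w(F) = F*(1 + F) (w(F) = F*(F + 1) = F*(1 + F))
R(Y, C) = 6 + C³*(1 + C) (R(Y, C) = 6 + (C*(C*(1 + C)))*C = 6 + (C²*(1 + C))*C = 6 + C³*(1 + C))
E(S) = 14 + S/6 (E(S) = (S + 14*6)/6 = (S + 84)/6 = (84 + S)/6 = 14 + S/6)
R(458, -410)/E(-387) + 88367/(-443791) = (6 + (-410)³*(1 - 410))/(14 + (⅙)*(-387)) + 88367/(-443791) = (6 - 68921000*(-409))/(14 - 129/2) + 88367*(-1/443791) = (6 + 28188689000)/(-101/2) - 88367/443791 = 28188689006*(-2/101) - 88367/443791 = -56377378012/101 - 88367/443791 = -25019772974248559/44822891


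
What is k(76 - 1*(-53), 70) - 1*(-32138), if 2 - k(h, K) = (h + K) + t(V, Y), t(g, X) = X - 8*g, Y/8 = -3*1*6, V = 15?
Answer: 32205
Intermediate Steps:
Y = -144 (Y = 8*(-3*1*6) = 8*(-3*6) = 8*(-18) = -144)
k(h, K) = 266 - K - h (k(h, K) = 2 - ((h + K) + (-144 - 8*15)) = 2 - ((K + h) + (-144 - 120)) = 2 - ((K + h) - 264) = 2 - (-264 + K + h) = 2 + (264 - K - h) = 266 - K - h)
k(76 - 1*(-53), 70) - 1*(-32138) = (266 - 1*70 - (76 - 1*(-53))) - 1*(-32138) = (266 - 70 - (76 + 53)) + 32138 = (266 - 70 - 1*129) + 32138 = (266 - 70 - 129) + 32138 = 67 + 32138 = 32205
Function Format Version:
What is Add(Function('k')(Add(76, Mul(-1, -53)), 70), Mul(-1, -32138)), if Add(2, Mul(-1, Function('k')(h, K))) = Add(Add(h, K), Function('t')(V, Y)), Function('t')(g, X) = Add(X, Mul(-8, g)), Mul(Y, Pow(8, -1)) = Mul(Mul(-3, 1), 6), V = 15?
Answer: 32205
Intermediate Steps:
Y = -144 (Y = Mul(8, Mul(Mul(-3, 1), 6)) = Mul(8, Mul(-3, 6)) = Mul(8, -18) = -144)
Function('k')(h, K) = Add(266, Mul(-1, K), Mul(-1, h)) (Function('k')(h, K) = Add(2, Mul(-1, Add(Add(h, K), Add(-144, Mul(-8, 15))))) = Add(2, Mul(-1, Add(Add(K, h), Add(-144, -120)))) = Add(2, Mul(-1, Add(Add(K, h), -264))) = Add(2, Mul(-1, Add(-264, K, h))) = Add(2, Add(264, Mul(-1, K), Mul(-1, h))) = Add(266, Mul(-1, K), Mul(-1, h)))
Add(Function('k')(Add(76, Mul(-1, -53)), 70), Mul(-1, -32138)) = Add(Add(266, Mul(-1, 70), Mul(-1, Add(76, Mul(-1, -53)))), Mul(-1, -32138)) = Add(Add(266, -70, Mul(-1, Add(76, 53))), 32138) = Add(Add(266, -70, Mul(-1, 129)), 32138) = Add(Add(266, -70, -129), 32138) = Add(67, 32138) = 32205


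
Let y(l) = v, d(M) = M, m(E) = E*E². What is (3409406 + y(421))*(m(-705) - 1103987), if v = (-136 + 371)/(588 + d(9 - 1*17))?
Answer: -34754437937984379/29 ≈ -1.1984e+15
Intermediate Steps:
m(E) = E³
v = 47/116 (v = (-136 + 371)/(588 + (9 - 1*17)) = 235/(588 + (9 - 17)) = 235/(588 - 8) = 235/580 = 235*(1/580) = 47/116 ≈ 0.40517)
y(l) = 47/116
(3409406 + y(421))*(m(-705) - 1103987) = (3409406 + 47/116)*((-705)³ - 1103987) = 395491143*(-350402625 - 1103987)/116 = (395491143/116)*(-351506612) = -34754437937984379/29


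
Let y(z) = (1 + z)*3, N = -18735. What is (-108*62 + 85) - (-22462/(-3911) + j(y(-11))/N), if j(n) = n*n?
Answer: -32321491007/4884839 ≈ -6616.7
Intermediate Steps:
y(z) = 3 + 3*z
j(n) = n²
(-108*62 + 85) - (-22462/(-3911) + j(y(-11))/N) = (-108*62 + 85) - (-22462/(-3911) + (3 + 3*(-11))²/(-18735)) = (-6696 + 85) - (-22462*(-1/3911) + (3 - 33)²*(-1/18735)) = -6611 - (22462/3911 + (-30)²*(-1/18735)) = -6611 - (22462/3911 + 900*(-1/18735)) = -6611 - (22462/3911 - 60/1249) = -6611 - 1*27820378/4884839 = -6611 - 27820378/4884839 = -32321491007/4884839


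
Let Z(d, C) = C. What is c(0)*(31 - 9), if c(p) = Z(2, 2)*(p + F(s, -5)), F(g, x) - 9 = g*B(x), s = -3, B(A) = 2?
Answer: 132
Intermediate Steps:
F(g, x) = 9 + 2*g (F(g, x) = 9 + g*2 = 9 + 2*g)
c(p) = 6 + 2*p (c(p) = 2*(p + (9 + 2*(-3))) = 2*(p + (9 - 6)) = 2*(p + 3) = 2*(3 + p) = 6 + 2*p)
c(0)*(31 - 9) = (6 + 2*0)*(31 - 9) = (6 + 0)*22 = 6*22 = 132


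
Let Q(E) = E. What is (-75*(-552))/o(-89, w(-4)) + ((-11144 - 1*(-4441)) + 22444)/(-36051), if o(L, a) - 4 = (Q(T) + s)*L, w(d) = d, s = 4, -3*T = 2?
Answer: -748559133/5275463 ≈ -141.89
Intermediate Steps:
T = -2/3 (T = -1/3*2 = -2/3 ≈ -0.66667)
o(L, a) = 4 + 10*L/3 (o(L, a) = 4 + (-2/3 + 4)*L = 4 + 10*L/3)
(-75*(-552))/o(-89, w(-4)) + ((-11144 - 1*(-4441)) + 22444)/(-36051) = (-75*(-552))/(4 + (10/3)*(-89)) + ((-11144 - 1*(-4441)) + 22444)/(-36051) = 41400/(4 - 890/3) + ((-11144 + 4441) + 22444)*(-1/36051) = 41400/(-878/3) + (-6703 + 22444)*(-1/36051) = 41400*(-3/878) + 15741*(-1/36051) = -62100/439 - 5247/12017 = -748559133/5275463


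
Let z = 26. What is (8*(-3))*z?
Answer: -624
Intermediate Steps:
(8*(-3))*z = (8*(-3))*26 = -24*26 = -624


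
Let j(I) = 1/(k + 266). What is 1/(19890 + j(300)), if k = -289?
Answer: 23/457469 ≈ 5.0277e-5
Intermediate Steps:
j(I) = -1/23 (j(I) = 1/(-289 + 266) = 1/(-23) = -1/23)
1/(19890 + j(300)) = 1/(19890 - 1/23) = 1/(457469/23) = 23/457469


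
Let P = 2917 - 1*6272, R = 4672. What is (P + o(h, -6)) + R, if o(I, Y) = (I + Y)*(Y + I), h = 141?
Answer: 19542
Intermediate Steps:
o(I, Y) = (I + Y)² (o(I, Y) = (I + Y)*(I + Y) = (I + Y)²)
P = -3355 (P = 2917 - 6272 = -3355)
(P + o(h, -6)) + R = (-3355 + (141 - 6)²) + 4672 = (-3355 + 135²) + 4672 = (-3355 + 18225) + 4672 = 14870 + 4672 = 19542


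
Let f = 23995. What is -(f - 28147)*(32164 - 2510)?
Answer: 123123408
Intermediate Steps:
-(f - 28147)*(32164 - 2510) = -(23995 - 28147)*(32164 - 2510) = -(-4152)*29654 = -1*(-123123408) = 123123408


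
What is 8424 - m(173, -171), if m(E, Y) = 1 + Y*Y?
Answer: -20818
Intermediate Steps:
m(E, Y) = 1 + Y**2
8424 - m(173, -171) = 8424 - (1 + (-171)**2) = 8424 - (1 + 29241) = 8424 - 1*29242 = 8424 - 29242 = -20818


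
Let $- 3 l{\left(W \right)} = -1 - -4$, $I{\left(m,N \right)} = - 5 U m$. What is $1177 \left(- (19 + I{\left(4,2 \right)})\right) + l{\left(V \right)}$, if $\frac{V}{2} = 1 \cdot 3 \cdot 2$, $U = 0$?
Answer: $-22364$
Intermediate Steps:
$I{\left(m,N \right)} = 0$ ($I{\left(m,N \right)} = \left(-5\right) 0 m = 0 m = 0$)
$V = 12$ ($V = 2 \cdot 1 \cdot 3 \cdot 2 = 2 \cdot 3 \cdot 2 = 2 \cdot 6 = 12$)
$l{\left(W \right)} = -1$ ($l{\left(W \right)} = - \frac{-1 - -4}{3} = - \frac{-1 + 4}{3} = \left(- \frac{1}{3}\right) 3 = -1$)
$1177 \left(- (19 + I{\left(4,2 \right)})\right) + l{\left(V \right)} = 1177 \left(- (19 + 0)\right) - 1 = 1177 \left(\left(-1\right) 19\right) - 1 = 1177 \left(-19\right) - 1 = -22363 - 1 = -22364$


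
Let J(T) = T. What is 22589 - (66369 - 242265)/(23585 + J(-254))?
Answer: 25104755/1111 ≈ 22597.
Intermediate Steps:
22589 - (66369 - 242265)/(23585 + J(-254)) = 22589 - (66369 - 242265)/(23585 - 254) = 22589 - (-175896)/23331 = 22589 - 1*(-8376/1111) = 22589 + 8376/1111 = 25104755/1111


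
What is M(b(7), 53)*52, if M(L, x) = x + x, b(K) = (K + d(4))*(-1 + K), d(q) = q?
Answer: 5512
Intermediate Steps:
b(K) = (-1 + K)*(4 + K) (b(K) = (K + 4)*(-1 + K) = (4 + K)*(-1 + K) = (-1 + K)*(4 + K))
M(L, x) = 2*x
M(b(7), 53)*52 = (2*53)*52 = 106*52 = 5512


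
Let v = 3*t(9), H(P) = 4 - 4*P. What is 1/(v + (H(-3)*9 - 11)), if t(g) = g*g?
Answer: 1/376 ≈ 0.0026596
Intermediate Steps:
t(g) = g**2
v = 243 (v = 3*9**2 = 3*81 = 243)
1/(v + (H(-3)*9 - 11)) = 1/(243 + ((4 - 4*(-3))*9 - 11)) = 1/(243 + ((4 + 12)*9 - 11)) = 1/(243 + (16*9 - 11)) = 1/(243 + (144 - 11)) = 1/(243 + 133) = 1/376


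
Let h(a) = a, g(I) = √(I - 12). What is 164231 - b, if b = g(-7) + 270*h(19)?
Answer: 159101 - I*√19 ≈ 1.591e+5 - 4.3589*I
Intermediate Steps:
g(I) = √(-12 + I)
b = 5130 + I*√19 (b = √(-12 - 7) + 270*19 = √(-19) + 5130 = I*√19 + 5130 = 5130 + I*√19 ≈ 5130.0 + 4.3589*I)
164231 - b = 164231 - (5130 + I*√19) = 164231 + (-5130 - I*√19) = 159101 - I*√19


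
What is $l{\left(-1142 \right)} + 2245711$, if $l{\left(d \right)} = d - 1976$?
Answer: $2242593$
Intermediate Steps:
$l{\left(d \right)} = -1976 + d$
$l{\left(-1142 \right)} + 2245711 = \left(-1976 - 1142\right) + 2245711 = -3118 + 2245711 = 2242593$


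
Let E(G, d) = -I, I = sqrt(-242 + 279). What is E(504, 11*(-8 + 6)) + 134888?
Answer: 134888 - sqrt(37) ≈ 1.3488e+5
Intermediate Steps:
I = sqrt(37) ≈ 6.0828
E(G, d) = -sqrt(37)
E(504, 11*(-8 + 6)) + 134888 = -sqrt(37) + 134888 = 134888 - sqrt(37)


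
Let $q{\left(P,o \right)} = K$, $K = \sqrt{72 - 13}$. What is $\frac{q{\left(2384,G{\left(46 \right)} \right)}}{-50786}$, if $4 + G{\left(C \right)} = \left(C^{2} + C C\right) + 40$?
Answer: $- \frac{\sqrt{59}}{50786} \approx -0.00015125$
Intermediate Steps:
$G{\left(C \right)} = 36 + 2 C^{2}$ ($G{\left(C \right)} = -4 + \left(\left(C^{2} + C C\right) + 40\right) = -4 + \left(\left(C^{2} + C^{2}\right) + 40\right) = -4 + \left(2 C^{2} + 40\right) = -4 + \left(40 + 2 C^{2}\right) = 36 + 2 C^{2}$)
$K = \sqrt{59} \approx 7.6811$
$q{\left(P,o \right)} = \sqrt{59}$
$\frac{q{\left(2384,G{\left(46 \right)} \right)}}{-50786} = \frac{\sqrt{59}}{-50786} = \sqrt{59} \left(- \frac{1}{50786}\right) = - \frac{\sqrt{59}}{50786}$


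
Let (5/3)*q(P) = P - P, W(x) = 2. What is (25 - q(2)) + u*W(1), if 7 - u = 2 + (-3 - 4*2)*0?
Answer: 35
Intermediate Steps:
q(P) = 0 (q(P) = 3*(P - P)/5 = (⅗)*0 = 0)
u = 5 (u = 7 - (2 + (-3 - 4*2)*0) = 7 - (2 + (-3 - 8)*0) = 7 - (2 - 11*0) = 7 - (2 + 0) = 7 - 1*2 = 7 - 2 = 5)
(25 - q(2)) + u*W(1) = (25 - 1*0) + 5*2 = (25 + 0) + 10 = 25 + 10 = 35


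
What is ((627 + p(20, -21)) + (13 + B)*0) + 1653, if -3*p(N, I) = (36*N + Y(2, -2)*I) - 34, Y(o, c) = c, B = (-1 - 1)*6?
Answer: 6112/3 ≈ 2037.3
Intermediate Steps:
B = -12 (B = -2*6 = -12)
p(N, I) = 34/3 - 12*N + 2*I/3 (p(N, I) = -((36*N - 2*I) - 34)/3 = -((-2*I + 36*N) - 34)/3 = -(-34 - 2*I + 36*N)/3 = 34/3 - 12*N + 2*I/3)
((627 + p(20, -21)) + (13 + B)*0) + 1653 = ((627 + (34/3 - 12*20 + (⅔)*(-21))) + (13 - 12)*0) + 1653 = ((627 + (34/3 - 240 - 14)) + 1*0) + 1653 = ((627 - 728/3) + 0) + 1653 = (1153/3 + 0) + 1653 = 1153/3 + 1653 = 6112/3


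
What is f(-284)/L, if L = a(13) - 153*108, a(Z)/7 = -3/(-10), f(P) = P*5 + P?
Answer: 5680/55073 ≈ 0.10314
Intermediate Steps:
f(P) = 6*P (f(P) = 5*P + P = 6*P)
a(Z) = 21/10 (a(Z) = 7*(-3/(-10)) = 7*(-3*(-⅒)) = 7*(3/10) = 21/10)
L = -165219/10 (L = 21/10 - 153*108 = 21/10 - 16524 = -165219/10 ≈ -16522.)
f(-284)/L = (6*(-284))/(-165219/10) = -1704*(-10/165219) = 5680/55073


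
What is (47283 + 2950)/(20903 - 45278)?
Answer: -50233/24375 ≈ -2.0608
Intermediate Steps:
(47283 + 2950)/(20903 - 45278) = 50233/(-24375) = 50233*(-1/24375) = -50233/24375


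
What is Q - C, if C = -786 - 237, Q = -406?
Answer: 617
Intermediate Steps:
C = -1023
Q - C = -406 - 1*(-1023) = -406 + 1023 = 617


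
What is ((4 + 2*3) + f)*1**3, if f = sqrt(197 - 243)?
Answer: 10 + I*sqrt(46) ≈ 10.0 + 6.7823*I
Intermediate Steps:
f = I*sqrt(46) (f = sqrt(-46) = I*sqrt(46) ≈ 6.7823*I)
((4 + 2*3) + f)*1**3 = ((4 + 2*3) + I*sqrt(46))*1**3 = ((4 + 6) + I*sqrt(46))*1 = (10 + I*sqrt(46))*1 = 10 + I*sqrt(46)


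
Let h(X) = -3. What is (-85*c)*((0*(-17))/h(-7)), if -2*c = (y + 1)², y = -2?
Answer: 0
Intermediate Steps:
c = -½ (c = -(-2 + 1)²/2 = -½*(-1)² = -½*1 = -½ ≈ -0.50000)
(-85*c)*((0*(-17))/h(-7)) = (-85*(-½))*((0*(-17))/(-3)) = 85*(0*(-⅓))/2 = (85/2)*0 = 0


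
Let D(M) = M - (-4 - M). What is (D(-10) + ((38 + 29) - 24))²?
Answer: 729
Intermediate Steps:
D(M) = 4 + 2*M (D(M) = M + (4 + M) = 4 + 2*M)
(D(-10) + ((38 + 29) - 24))² = ((4 + 2*(-10)) + ((38 + 29) - 24))² = ((4 - 20) + (67 - 24))² = (-16 + 43)² = 27² = 729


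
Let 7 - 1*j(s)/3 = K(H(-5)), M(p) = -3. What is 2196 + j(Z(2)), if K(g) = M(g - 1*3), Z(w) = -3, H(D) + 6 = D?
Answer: 2226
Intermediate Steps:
H(D) = -6 + D
K(g) = -3
j(s) = 30 (j(s) = 21 - 3*(-3) = 21 + 9 = 30)
2196 + j(Z(2)) = 2196 + 30 = 2226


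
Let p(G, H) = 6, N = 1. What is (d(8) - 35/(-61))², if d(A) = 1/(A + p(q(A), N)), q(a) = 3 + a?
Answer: 303601/729316 ≈ 0.41628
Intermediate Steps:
d(A) = 1/(6 + A) (d(A) = 1/(A + 6) = 1/(6 + A))
(d(8) - 35/(-61))² = (1/(6 + 8) - 35/(-61))² = (1/14 - 35*(-1/61))² = (1/14 + 35/61)² = (551/854)² = 303601/729316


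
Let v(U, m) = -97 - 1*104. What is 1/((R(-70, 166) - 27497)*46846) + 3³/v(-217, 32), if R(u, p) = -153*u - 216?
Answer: -7168702909/53367010046 ≈ -0.13433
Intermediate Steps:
v(U, m) = -201 (v(U, m) = -97 - 104 = -201)
R(u, p) = -216 - 153*u
1/((R(-70, 166) - 27497)*46846) + 3³/v(-217, 32) = 1/((-216 - 153*(-70)) - 27497*46846) + 3³/(-201) = (1/46846)/((-216 + 10710) - 27497) + 27*(-1/201) = (1/46846)/(10494 - 27497) - 9/67 = (1/46846)/(-17003) - 9/67 = -1/17003*1/46846 - 9/67 = -1/796522538 - 9/67 = -7168702909/53367010046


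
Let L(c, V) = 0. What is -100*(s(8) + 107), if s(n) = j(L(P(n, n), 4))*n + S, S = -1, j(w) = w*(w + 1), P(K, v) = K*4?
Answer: -10600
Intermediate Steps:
P(K, v) = 4*K
j(w) = w*(1 + w)
s(n) = -1 (s(n) = (0*(1 + 0))*n - 1 = (0*1)*n - 1 = 0*n - 1 = 0 - 1 = -1)
-100*(s(8) + 107) = -100*(-1 + 107) = -100*106 = -10600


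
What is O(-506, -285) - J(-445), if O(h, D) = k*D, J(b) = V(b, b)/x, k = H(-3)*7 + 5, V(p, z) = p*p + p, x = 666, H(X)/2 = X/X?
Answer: -17135/3 ≈ -5711.7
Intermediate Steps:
H(X) = 2 (H(X) = 2*(X/X) = 2*1 = 2)
V(p, z) = p + p² (V(p, z) = p² + p = p + p²)
k = 19 (k = 2*7 + 5 = 14 + 5 = 19)
J(b) = b*(1 + b)/666 (J(b) = (b*(1 + b))/666 = (b*(1 + b))*(1/666) = b*(1 + b)/666)
O(h, D) = 19*D
O(-506, -285) - J(-445) = 19*(-285) - (-445)*(1 - 445)/666 = -5415 - (-445)*(-444)/666 = -5415 - 1*890/3 = -5415 - 890/3 = -17135/3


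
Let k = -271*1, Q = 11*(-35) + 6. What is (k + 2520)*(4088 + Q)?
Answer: 8341541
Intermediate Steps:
Q = -379 (Q = -385 + 6 = -379)
k = -271
(k + 2520)*(4088 + Q) = (-271 + 2520)*(4088 - 379) = 2249*3709 = 8341541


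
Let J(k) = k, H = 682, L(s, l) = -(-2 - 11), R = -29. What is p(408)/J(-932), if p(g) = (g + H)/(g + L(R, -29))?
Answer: -545/196186 ≈ -0.0027780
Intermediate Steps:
L(s, l) = 13 (L(s, l) = -1*(-13) = 13)
p(g) = (682 + g)/(13 + g) (p(g) = (g + 682)/(g + 13) = (682 + g)/(13 + g))
p(408)/J(-932) = ((682 + 408)/(13 + 408))/(-932) = (1090/421)*(-1/932) = -545/196186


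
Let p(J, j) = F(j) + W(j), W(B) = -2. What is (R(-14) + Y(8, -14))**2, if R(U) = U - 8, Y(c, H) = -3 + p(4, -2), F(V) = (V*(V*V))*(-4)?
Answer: 25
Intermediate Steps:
F(V) = -4*V**3 (F(V) = (V*V**2)*(-4) = V**3*(-4) = -4*V**3)
p(J, j) = -2 - 4*j**3 (p(J, j) = -4*j**3 - 2 = -2 - 4*j**3)
Y(c, H) = 27 (Y(c, H) = -3 + (-2 - 4*(-2)**3) = -3 + (-2 - 4*(-8)) = -3 + (-2 + 32) = -3 + 30 = 27)
R(U) = -8 + U
(R(-14) + Y(8, -14))**2 = ((-8 - 14) + 27)**2 = (-22 + 27)**2 = 5**2 = 25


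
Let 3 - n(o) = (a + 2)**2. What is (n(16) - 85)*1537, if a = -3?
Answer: -127571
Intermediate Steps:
n(o) = 2 (n(o) = 3 - (-3 + 2)**2 = 3 - 1*(-1)**2 = 3 - 1*1 = 3 - 1 = 2)
(n(16) - 85)*1537 = (2 - 85)*1537 = -83*1537 = -127571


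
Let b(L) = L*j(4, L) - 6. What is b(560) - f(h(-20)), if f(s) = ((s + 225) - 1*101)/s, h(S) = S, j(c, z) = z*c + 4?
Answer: 6283196/5 ≈ 1.2566e+6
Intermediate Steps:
j(c, z) = 4 + c*z (j(c, z) = c*z + 4 = 4 + c*z)
b(L) = -6 + L*(4 + 4*L) (b(L) = L*(4 + 4*L) - 6 = -6 + L*(4 + 4*L))
f(s) = (124 + s)/s (f(s) = ((225 + s) - 101)/s = (124 + s)/s)
b(560) - f(h(-20)) = (-6 + 4*560*(1 + 560)) - (124 - 20)/(-20) = (-6 + 4*560*561) - (-1)*104/20 = (-6 + 1256640) - 1*(-26/5) = 1256634 + 26/5 = 6283196/5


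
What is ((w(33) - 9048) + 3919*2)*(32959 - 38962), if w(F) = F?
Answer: 7065531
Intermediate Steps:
((w(33) - 9048) + 3919*2)*(32959 - 38962) = ((33 - 9048) + 3919*2)*(32959 - 38962) = (-9015 + 7838)*(-6003) = -1177*(-6003) = 7065531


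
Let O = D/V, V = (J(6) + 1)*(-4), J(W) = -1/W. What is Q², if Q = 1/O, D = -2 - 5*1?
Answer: 100/441 ≈ 0.22676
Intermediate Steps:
D = -7 (D = -2 - 5 = -7)
V = -10/3 (V = (-1/6 + 1)*(-4) = (-1*⅙ + 1)*(-4) = (-⅙ + 1)*(-4) = (⅚)*(-4) = -10/3 ≈ -3.3333)
O = 21/10 (O = -7/(-10/3) = -7*(-3/10) = 21/10 ≈ 2.1000)
Q = 10/21 (Q = 1/(21/10) = 10/21 ≈ 0.47619)
Q² = (10/21)² = 100/441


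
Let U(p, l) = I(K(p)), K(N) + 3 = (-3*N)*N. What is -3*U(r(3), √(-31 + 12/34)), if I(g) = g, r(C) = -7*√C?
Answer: 1332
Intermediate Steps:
K(N) = -3 - 3*N² (K(N) = -3 + (-3*N)*N = -3 - 3*N²)
U(p, l) = -3 - 3*p²
-3*U(r(3), √(-31 + 12/34)) = -3*(-3 - 3*(-7*√3)²) = -3*(-3 - 3*147) = -3*(-3 - 441) = -3*(-444) = 1332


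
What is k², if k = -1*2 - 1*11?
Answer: 169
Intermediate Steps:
k = -13 (k = -2 - 11 = -13)
k² = (-13)² = 169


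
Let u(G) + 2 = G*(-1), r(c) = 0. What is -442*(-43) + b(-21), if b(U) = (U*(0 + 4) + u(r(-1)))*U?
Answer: 20812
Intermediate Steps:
u(G) = -2 - G (u(G) = -2 + G*(-1) = -2 - G)
b(U) = U*(-2 + 4*U) (b(U) = (U*(0 + 4) + (-2 - 1*0))*U = (U*4 + (-2 + 0))*U = (4*U - 2)*U = (-2 + 4*U)*U = U*(-2 + 4*U))
-442*(-43) + b(-21) = -442*(-43) + 2*(-21)*(-1 + 2*(-21)) = 19006 + 2*(-21)*(-1 - 42) = 19006 + 2*(-21)*(-43) = 19006 + 1806 = 20812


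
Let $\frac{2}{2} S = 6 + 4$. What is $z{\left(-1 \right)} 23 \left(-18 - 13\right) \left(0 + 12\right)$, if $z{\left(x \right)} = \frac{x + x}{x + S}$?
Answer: $\frac{5704}{3} \approx 1901.3$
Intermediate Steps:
$S = 10$ ($S = 6 + 4 = 10$)
$z{\left(x \right)} = \frac{2 x}{10 + x}$ ($z{\left(x \right)} = \frac{x + x}{x + 10} = \frac{2 x}{10 + x}$)
$z{\left(-1 \right)} 23 \left(-18 - 13\right) \left(0 + 12\right) = 2 \left(-1\right) \frac{1}{10 - 1} \cdot 23 \left(-18 - 13\right) \left(0 + 12\right) = 2 \left(-1\right) \frac{1}{9} \cdot 23 \left(\left(-31\right) 12\right) = 2 \left(-1\right) \frac{1}{9} \cdot 23 \left(-372\right) = \left(- \frac{2}{9}\right) 23 \left(-372\right) = \left(- \frac{46}{9}\right) \left(-372\right) = \frac{5704}{3}$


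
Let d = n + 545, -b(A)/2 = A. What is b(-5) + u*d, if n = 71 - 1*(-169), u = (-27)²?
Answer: 572275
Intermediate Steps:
u = 729
b(A) = -2*A
n = 240 (n = 71 + 169 = 240)
d = 785 (d = 240 + 545 = 785)
b(-5) + u*d = -2*(-5) + 729*785 = 10 + 572265 = 572275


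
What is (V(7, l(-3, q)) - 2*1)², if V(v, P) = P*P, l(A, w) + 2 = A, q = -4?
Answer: 529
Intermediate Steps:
l(A, w) = -2 + A
V(v, P) = P²
(V(7, l(-3, q)) - 2*1)² = ((-2 - 3)² - 2*1)² = ((-5)² - 2)² = (25 - 2)² = 23² = 529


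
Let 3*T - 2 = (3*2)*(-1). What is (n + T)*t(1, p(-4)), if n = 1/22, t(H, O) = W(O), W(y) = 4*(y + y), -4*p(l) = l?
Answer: -340/33 ≈ -10.303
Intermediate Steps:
p(l) = -l/4
W(y) = 8*y (W(y) = 4*(2*y) = 8*y)
t(H, O) = 8*O
T = -4/3 (T = ⅔ + ((3*2)*(-1))/3 = ⅔ + (6*(-1))/3 = ⅔ + (⅓)*(-6) = ⅔ - 2 = -4/3 ≈ -1.3333)
n = 1/22 ≈ 0.045455
(n + T)*t(1, p(-4)) = (1/22 - 4/3)*(8*(-¼*(-4))) = -340/33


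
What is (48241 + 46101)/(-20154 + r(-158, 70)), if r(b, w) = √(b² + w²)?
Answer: -475342167/101538463 - 47171*√7466/101538463 ≈ -4.7215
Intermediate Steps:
(48241 + 46101)/(-20154 + r(-158, 70)) = (48241 + 46101)/(-20154 + √((-158)² + 70²)) = 94342/(-20154 + √(24964 + 4900)) = 94342/(-20154 + √29864) = 94342/(-20154 + 2*√7466)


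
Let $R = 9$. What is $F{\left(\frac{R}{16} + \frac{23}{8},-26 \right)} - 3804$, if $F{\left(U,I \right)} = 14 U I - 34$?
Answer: $- \frac{20357}{4} \approx -5089.3$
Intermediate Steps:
$F{\left(U,I \right)} = -34 + 14 I U$ ($F{\left(U,I \right)} = 14 I U - 34 = -34 + 14 I U$)
$F{\left(\frac{R}{16} + \frac{23}{8},-26 \right)} - 3804 = \left(-34 + 14 \left(-26\right) \left(\frac{9}{16} + \frac{23}{8}\right)\right) - 3804 = \left(-34 + 14 \left(-26\right) \frac{55}{16}\right) - 3804 = \left(-34 - \frac{5005}{4}\right) - 3804 = - \frac{5141}{4} - 3804 = - \frac{20357}{4}$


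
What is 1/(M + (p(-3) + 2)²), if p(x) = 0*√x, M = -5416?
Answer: -1/5412 ≈ -0.00018477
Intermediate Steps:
p(x) = 0
1/(M + (p(-3) + 2)²) = 1/(-5416 + (0 + 2)²) = 1/(-5416 + 2²) = 1/(-5416 + 4) = 1/(-5412) = -1/5412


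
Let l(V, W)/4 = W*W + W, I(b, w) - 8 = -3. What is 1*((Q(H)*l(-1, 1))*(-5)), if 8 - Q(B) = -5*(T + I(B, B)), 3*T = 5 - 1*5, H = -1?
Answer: -1320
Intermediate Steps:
I(b, w) = 5 (I(b, w) = 8 - 3 = 5)
l(V, W) = 4*W + 4*W**2 (l(V, W) = 4*(W*W + W) = 4*(W**2 + W) = 4*(W + W**2) = 4*W + 4*W**2)
T = 0 (T = (5 - 1*5)/3 = (5 - 5)/3 = (1/3)*0 = 0)
Q(B) = 33 (Q(B) = 8 - (-5)*(0 + 5) = 8 - (-5)*5 = 8 - 1*(-25) = 8 + 25 = 33)
1*((Q(H)*l(-1, 1))*(-5)) = 1*((33*(4*1*(1 + 1)))*(-5)) = 1*((33*(4*1*2))*(-5)) = 1*((33*8)*(-5)) = 1*(264*(-5)) = 1*(-1320) = -1320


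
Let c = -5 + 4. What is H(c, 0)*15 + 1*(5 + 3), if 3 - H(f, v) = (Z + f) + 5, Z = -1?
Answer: 8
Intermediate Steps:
c = -1
H(f, v) = -1 - f (H(f, v) = 3 - ((-1 + f) + 5) = 3 - (4 + f) = 3 + (-4 - f) = -1 - f)
H(c, 0)*15 + 1*(5 + 3) = (-1 - 1*(-1))*15 + 1*(5 + 3) = (-1 + 1)*15 + 1*8 = 0*15 + 8 = 0 + 8 = 8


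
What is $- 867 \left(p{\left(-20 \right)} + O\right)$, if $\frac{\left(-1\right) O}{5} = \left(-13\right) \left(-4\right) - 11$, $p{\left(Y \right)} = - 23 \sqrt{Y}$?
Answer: $177735 + 39882 i \sqrt{5} \approx 1.7774 \cdot 10^{5} + 89179.0 i$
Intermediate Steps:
$O = -205$ ($O = - 5 \left(\left(-13\right) \left(-4\right) - 11\right) = - 5 \left(52 - 11\right) = \left(-5\right) 41 = -205$)
$- 867 \left(p{\left(-20 \right)} + O\right) = - 867 \left(- 23 \sqrt{-20} - 205\right) = - 867 \left(- 23 \cdot 2 i \sqrt{5} - 205\right) = - 867 \left(- 46 i \sqrt{5} - 205\right) = - 867 \left(-205 - 46 i \sqrt{5}\right) = 177735 + 39882 i \sqrt{5}$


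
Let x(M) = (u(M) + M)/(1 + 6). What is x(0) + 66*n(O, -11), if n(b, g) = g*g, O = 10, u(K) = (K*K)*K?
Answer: 7986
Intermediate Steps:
u(K) = K³ (u(K) = K²*K = K³)
x(M) = M/7 + M³/7 (x(M) = (M³ + M)/(1 + 6) = (M + M³)/7 = (M + M³)*(⅐) = M/7 + M³/7)
n(b, g) = g²
x(0) + 66*n(O, -11) = (⅐)*0*(1 + 0²) + 66*(-11)² = (⅐)*0*(1 + 0) + 66*121 = (⅐)*0*1 + 7986 = 0 + 7986 = 7986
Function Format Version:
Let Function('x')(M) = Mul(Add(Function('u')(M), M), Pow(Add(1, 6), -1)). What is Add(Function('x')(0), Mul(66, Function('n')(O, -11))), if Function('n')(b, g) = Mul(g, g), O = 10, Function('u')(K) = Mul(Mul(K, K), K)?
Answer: 7986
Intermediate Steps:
Function('u')(K) = Pow(K, 3) (Function('u')(K) = Mul(Pow(K, 2), K) = Pow(K, 3))
Function('x')(M) = Add(Mul(Rational(1, 7), M), Mul(Rational(1, 7), Pow(M, 3))) (Function('x')(M) = Mul(Add(Pow(M, 3), M), Pow(Add(1, 6), -1)) = Mul(Add(M, Pow(M, 3)), Pow(7, -1)) = Mul(Add(M, Pow(M, 3)), Rational(1, 7)) = Add(Mul(Rational(1, 7), M), Mul(Rational(1, 7), Pow(M, 3))))
Function('n')(b, g) = Pow(g, 2)
Add(Function('x')(0), Mul(66, Function('n')(O, -11))) = Add(Mul(Rational(1, 7), 0, Add(1, Pow(0, 2))), Mul(66, Pow(-11, 2))) = Add(Mul(Rational(1, 7), 0, Add(1, 0)), Mul(66, 121)) = Add(Mul(Rational(1, 7), 0, 1), 7986) = Add(0, 7986) = 7986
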